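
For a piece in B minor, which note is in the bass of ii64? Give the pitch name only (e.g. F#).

G#

ii in B minor has root C#; the chord is C#-E-G#.
The figure 64 means second inversion — the fifth is in the bass.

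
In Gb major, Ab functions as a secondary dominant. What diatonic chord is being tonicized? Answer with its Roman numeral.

V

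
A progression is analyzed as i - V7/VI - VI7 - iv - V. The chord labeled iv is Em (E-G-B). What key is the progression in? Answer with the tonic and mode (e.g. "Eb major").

B minor

The anchor chord is a minor triad on E, labeled iv.
If E is scale degree 4 and the mode makes that degree carry a minor triad, the tonic is B and the mode is minor.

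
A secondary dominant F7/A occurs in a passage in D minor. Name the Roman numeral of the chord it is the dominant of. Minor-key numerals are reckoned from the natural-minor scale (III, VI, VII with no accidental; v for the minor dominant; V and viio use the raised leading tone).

VI

The chord is a dominant seventh chord on F.
A dominant resolves down a perfect fifth: F → Bb. In D minor, Bb is scale degree 6, i.e. VI.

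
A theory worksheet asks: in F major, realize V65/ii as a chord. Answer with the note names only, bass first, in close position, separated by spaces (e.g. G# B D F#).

F# A C D

V65/ii is a secondary dominant — the dominant seventh of ii. ii in F major is G, so the applied chord's root is D, a perfect fifth above.
Building a dominant seventh chord on D gives D-F#-A-C.
The figured bass 65 indicates first inversion, placing the third (F#) in the bass: F#-A-C-D.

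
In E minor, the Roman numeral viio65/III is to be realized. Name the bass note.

A

The applied chord viio65/III is rooted on F#: F#-A-C-Eb.
The figure 65 means first inversion — the third is in the bass.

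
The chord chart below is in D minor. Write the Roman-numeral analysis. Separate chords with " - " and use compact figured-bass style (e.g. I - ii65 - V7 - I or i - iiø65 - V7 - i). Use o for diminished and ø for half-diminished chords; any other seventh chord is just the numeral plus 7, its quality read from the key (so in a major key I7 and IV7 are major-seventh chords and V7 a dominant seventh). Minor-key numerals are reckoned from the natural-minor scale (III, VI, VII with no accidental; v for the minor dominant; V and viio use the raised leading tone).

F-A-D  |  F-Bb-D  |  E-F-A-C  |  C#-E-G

i6 - VI64 - III42 - viio

F-A-D: minor triad on D = scale degree 1 → i6.
F-Bb-D: major triad on Bb = scale degree 6 → VI64.
E-F-A-C: root F is the mediant; major seventh chord there is III42.
C#-E-G: root C# is the leading tone; diminished triad there is viio.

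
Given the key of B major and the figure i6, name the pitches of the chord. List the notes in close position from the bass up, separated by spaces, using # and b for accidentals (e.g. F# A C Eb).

i6 is the minor tonic, borrowed from the parallel minor. In B major that root is B.
So the chord is B-D-F#.
The figured bass 6 indicates first inversion, placing the third (D) in the bass: D-F#-B.

D F# B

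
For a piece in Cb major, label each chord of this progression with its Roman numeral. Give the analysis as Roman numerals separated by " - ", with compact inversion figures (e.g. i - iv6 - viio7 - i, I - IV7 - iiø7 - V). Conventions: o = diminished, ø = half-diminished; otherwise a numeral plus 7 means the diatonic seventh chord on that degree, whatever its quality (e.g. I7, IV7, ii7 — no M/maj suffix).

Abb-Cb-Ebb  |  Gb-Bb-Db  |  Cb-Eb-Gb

bVI - V - I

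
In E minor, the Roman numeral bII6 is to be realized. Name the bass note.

A

bII in E minor has root F; the chord is F-A-C.
The figure 6 means first inversion — the third is in the bass.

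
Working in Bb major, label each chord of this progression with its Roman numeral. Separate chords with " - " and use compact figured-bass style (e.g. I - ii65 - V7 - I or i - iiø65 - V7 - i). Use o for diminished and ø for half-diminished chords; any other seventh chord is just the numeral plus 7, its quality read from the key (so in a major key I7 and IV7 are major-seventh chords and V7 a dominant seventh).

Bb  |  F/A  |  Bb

I - V6 - I

Bb: root Bb is the tonic; major triad there is I.
F/A: major triad on F = scale degree 5 → V6.
Bb: root Bb is the tonic; major triad there is I.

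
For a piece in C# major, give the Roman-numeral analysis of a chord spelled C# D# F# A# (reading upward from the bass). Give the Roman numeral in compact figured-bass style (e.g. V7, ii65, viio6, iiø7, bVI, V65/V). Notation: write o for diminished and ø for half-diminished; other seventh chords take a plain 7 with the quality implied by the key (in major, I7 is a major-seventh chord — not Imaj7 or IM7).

Stacked in thirds the chord is D#-F#-A#-C#: a minor seventh chord on D#.
D# is scale degree 2 in C# major, and a minor seventh chord on that degree is written ii7.
With C# in the bass the chord is in third inversion, so the figured bass is 42.

ii42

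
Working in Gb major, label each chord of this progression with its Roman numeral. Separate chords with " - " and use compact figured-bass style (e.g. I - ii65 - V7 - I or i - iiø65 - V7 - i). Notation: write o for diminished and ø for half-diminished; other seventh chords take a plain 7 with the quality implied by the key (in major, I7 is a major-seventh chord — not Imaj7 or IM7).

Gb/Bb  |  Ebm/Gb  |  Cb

I6 - vi6 - IV

Gb/Bb has root Gb, degree 1 in Gb major, so I6.
Ebm/Gb: minor triad on Eb = scale degree 6 → vi6.
Cb has root Cb, degree 4 in Gb major, so IV.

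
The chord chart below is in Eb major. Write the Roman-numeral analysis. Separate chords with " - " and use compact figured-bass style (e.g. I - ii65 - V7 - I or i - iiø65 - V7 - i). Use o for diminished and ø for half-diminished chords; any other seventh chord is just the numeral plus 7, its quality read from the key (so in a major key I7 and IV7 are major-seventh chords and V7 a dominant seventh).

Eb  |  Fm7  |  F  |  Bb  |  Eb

Eb: root Eb is the tonic; major triad there is I.
Fm7: minor seventh chord on F = scale degree 2 → ii7.
F: a major triad on F, the applied dominant of V → V/V.
Bb has root Bb, degree 5 in Eb major, so V.
Eb has root Eb, degree 1 in Eb major, so I.

I - ii7 - V/V - V - I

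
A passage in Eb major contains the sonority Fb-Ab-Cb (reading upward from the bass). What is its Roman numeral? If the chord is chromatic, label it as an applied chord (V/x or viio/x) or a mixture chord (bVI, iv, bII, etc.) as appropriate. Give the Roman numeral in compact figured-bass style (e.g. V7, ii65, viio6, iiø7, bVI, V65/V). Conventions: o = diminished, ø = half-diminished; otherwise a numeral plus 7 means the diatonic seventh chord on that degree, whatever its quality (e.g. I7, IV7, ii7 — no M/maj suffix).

bII

Stacked in thirds the chord is Fb-Ab-Cb: a major triad on Fb.
Fb is the lowered second degree of Eb major (diatonic 2 would be F). This is the Neapolitan chord — a major triad on the lowered second degree.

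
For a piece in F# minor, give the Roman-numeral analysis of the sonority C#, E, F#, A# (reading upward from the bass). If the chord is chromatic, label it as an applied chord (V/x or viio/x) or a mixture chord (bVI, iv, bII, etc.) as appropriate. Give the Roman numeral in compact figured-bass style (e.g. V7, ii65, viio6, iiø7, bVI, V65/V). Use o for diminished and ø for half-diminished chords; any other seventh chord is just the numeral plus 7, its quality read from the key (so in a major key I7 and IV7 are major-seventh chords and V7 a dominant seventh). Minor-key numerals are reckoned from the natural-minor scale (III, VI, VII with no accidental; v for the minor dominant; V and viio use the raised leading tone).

V43/iv

Stacked in thirds the chord is F#-A#-C#-E: a dominant seventh chord on F#.
F# is not a diatonic chord root with this quality in F# minor, but it lies a perfect fifth above B (iv), so the chord functions as an applied dominant of iv.
With C# in the bass the chord is in second inversion, so the figured bass is 43.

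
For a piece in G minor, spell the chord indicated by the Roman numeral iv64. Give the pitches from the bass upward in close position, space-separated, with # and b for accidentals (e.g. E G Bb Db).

The numeral's case and figure indicate a minor triad. In G minor its root, scale degree 4, is C.
That chord is spelled C-Eb-G.
With the 64 figure the chord is in second inversion; from the bass G upward in close position it reads G-C-Eb.

G C Eb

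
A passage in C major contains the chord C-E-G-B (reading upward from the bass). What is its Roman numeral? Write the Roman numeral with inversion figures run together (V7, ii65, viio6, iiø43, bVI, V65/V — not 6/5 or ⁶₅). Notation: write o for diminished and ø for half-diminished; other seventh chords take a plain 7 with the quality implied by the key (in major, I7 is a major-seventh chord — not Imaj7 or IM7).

Stacked in thirds the chord is C-E-G-B: a major seventh chord on C.
C is scale degree 1 in C major, and a major seventh chord on that degree is written I7.

I7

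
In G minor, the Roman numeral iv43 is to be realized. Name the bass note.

iv in G minor has root C; the chord is C-Eb-G-Bb.
The figure 43 means second inversion — the fifth is in the bass.

G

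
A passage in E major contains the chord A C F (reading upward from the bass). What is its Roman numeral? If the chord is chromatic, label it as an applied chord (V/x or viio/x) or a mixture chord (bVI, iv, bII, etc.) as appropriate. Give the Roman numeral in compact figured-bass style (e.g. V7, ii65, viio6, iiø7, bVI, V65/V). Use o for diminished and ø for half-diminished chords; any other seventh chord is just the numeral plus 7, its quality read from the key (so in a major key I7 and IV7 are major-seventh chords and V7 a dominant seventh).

bII6

The pitches F-A-C form a major triad rooted on F.
F is the lowered second degree of E major (diatonic 2 would be F#). This is the Neapolitan sixth — a major triad on the lowered second degree, here in its customary first inversion.
With A in the bass the chord is in first inversion, so the figured bass is 6.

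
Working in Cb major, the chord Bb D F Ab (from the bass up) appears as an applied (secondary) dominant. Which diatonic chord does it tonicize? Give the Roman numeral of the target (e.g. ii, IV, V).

iii

The chord is a dominant seventh chord on Bb.
A dominant resolves down a perfect fifth: Bb → Eb. In Cb major, Eb is scale degree 3, i.e. iii.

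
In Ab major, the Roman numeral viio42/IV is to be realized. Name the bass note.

The applied chord viio42/IV is rooted on C: C-Eb-Gb-Bbb.
The figure 42 means third inversion — the seventh is in the bass.

Bbb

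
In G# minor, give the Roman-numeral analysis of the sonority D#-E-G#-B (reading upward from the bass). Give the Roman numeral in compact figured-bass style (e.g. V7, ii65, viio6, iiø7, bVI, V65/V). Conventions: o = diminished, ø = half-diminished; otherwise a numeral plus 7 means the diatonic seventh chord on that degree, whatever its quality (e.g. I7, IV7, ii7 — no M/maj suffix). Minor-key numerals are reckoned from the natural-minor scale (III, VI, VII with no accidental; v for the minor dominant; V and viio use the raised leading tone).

Stacked in thirds the chord is E-G#-B-D#: a major seventh chord on E.
E is scale degree 6 in G# minor, and a major seventh chord on that degree is written VI7.
With D# in the bass the chord is in third inversion, so the figured bass is 42.

VI42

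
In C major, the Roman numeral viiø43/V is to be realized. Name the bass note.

The applied chord viiø43/V is rooted on F#: F#-A-C-E.
The figure 43 means second inversion — the fifth is in the bass.

C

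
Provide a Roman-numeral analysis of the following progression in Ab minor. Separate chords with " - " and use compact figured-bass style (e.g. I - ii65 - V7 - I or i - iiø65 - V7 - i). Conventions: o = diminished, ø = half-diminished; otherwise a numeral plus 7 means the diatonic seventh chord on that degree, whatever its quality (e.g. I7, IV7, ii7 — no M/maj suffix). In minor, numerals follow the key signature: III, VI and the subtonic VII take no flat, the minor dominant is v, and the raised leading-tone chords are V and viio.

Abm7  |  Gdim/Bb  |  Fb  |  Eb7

i7 - viio6 - VI - V7

Abm7 has root Ab, degree 1 in Ab minor, so i7.
Gdim/Bb: diminished triad on G = scale degree 7 → viio6.
Fb has root Fb, degree 6 in Ab minor, so VI.
Eb7: dominant seventh chord on Eb = scale degree 5 → V7.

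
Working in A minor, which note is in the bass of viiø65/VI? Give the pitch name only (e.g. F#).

The applied chord viiø65/VI is rooted on E: E-G-Bb-D.
The figure 65 means first inversion — the third is in the bass.

G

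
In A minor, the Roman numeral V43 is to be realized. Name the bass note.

B

V in A minor has root E; the chord is E-G#-B-D.
The figure 43 means second inversion — the fifth is in the bass.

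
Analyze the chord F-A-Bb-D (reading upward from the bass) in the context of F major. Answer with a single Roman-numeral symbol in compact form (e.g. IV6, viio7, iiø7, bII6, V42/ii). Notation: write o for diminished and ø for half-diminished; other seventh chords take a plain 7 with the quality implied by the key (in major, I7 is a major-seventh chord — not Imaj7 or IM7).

IV43

Stacked in thirds the chord is Bb-D-F-A: a major seventh chord on Bb.
In F major, Bb is the subdominant; the diatonic major seventh chord there is IV7.
With F in the bass the chord is in second inversion, so the figured bass is 43.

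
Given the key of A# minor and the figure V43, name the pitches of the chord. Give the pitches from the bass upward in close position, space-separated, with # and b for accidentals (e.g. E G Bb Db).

B# D# E# G##

In A# minor, scale degree 5 is E#. The dominant is major (leading tone raised), so V is a dominant seventh chord.
Stacking thirds from E# gives E#-G##-B#-D#.
With the 43 figure the chord is in second inversion; from the bass B# upward in close position it reads B#-D#-E#-G##.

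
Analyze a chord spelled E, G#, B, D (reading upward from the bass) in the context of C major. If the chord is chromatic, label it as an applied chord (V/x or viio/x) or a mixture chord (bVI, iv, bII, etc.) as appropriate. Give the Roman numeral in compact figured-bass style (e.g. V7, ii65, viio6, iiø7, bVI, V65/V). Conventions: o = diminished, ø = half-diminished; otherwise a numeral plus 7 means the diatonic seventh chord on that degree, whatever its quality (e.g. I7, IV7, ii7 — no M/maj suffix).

V7/vi

The pitches E-G#-B-D form a dominant seventh chord rooted on E.
E is not a diatonic chord root with this quality in C major, but it lies a perfect fifth above A (vi), so the chord functions as an applied dominant of vi.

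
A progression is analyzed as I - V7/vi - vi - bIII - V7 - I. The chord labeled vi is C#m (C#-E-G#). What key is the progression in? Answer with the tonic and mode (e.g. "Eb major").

The chord C#m is a minor triad rooted on C#; its label is vi.
If C# is scale degree 6 and the mode makes that degree carry a minor triad, the tonic is E and the mode is major.

E major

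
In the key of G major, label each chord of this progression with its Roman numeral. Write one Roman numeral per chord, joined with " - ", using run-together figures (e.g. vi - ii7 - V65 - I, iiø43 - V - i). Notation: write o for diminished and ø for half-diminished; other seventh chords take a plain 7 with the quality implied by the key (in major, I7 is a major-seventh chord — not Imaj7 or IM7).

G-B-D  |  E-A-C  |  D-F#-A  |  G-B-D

I - ii64 - V - I

G-B-D: major triad on G = scale degree 1 → I.
E-A-C: minor triad on A = scale degree 2 → ii64.
D-F#-A: root D is the dominant; major triad there is V.
G-B-D: major triad on G = scale degree 1 → I.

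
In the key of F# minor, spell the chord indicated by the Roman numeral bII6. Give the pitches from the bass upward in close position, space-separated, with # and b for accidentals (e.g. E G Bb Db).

Scale degree 2 in F# minor is G#; lowering it a half step gives G. bII6 is the Neapolitan sixth — a major triad on the lowered second degree, here in its customary first inversion.
So the chord is G-B-D, a major triad.
The figured bass 6 indicates first inversion, placing the third (B) in the bass: B-D-G.

B D G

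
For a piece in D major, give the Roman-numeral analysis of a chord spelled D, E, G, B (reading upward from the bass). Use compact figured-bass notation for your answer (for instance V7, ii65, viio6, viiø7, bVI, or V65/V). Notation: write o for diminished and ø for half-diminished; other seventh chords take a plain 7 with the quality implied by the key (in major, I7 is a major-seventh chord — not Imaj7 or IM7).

ii42

The pitches E-G-B-D form a minor seventh chord rooted on E.
E is scale degree 2 in D major, and a minor seventh chord on that degree is written ii7.
With D in the bass the chord is in third inversion, so the figured bass is 42.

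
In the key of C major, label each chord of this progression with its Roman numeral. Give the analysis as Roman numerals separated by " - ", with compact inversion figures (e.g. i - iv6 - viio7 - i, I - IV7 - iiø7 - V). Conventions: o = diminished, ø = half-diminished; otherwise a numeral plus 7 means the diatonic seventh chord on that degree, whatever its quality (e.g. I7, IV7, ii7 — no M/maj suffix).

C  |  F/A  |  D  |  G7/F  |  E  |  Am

I - IV6 - V/V - V42 - V/vi - vi

C: root C is the tonic; major triad there is I.
F/A has root F, degree 4 in C major, so IV6.
D is the secondary dominant of V (major triad on D): V/V.
G7/F: root G is the dominant; dominant seventh chord there is V42.
E: a major triad on E, the applied dominant of vi → V/vi.
Am has root A, degree 6 in C major, so vi.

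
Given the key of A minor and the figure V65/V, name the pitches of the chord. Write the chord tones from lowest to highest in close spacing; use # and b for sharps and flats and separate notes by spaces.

The slash means an applied dominant: we want the dominant of V. In A minor, V is E major, and its dominant is built on B.
Building a dominant seventh chord on B gives B-D#-F#-A.
With the 65 figure the chord is in first inversion; from the bass D# upward in close position it reads D#-F#-A-B.

D# F# A B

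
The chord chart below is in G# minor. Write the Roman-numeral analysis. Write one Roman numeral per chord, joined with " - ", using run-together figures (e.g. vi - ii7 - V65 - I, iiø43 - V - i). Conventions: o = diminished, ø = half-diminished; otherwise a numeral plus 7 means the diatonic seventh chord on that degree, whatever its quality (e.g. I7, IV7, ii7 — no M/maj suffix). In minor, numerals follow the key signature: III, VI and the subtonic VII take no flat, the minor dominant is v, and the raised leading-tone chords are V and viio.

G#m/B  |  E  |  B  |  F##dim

i6 - VI - III - viio

G#m/B: minor triad on G# = scale degree 1 → i6.
E: root E is the submediant; major triad there is VI.
B: root B is the mediant; major triad there is III.
F##dim: diminished triad on F## = scale degree 7 → viio.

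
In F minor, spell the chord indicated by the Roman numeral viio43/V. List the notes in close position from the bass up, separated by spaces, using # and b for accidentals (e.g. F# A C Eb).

F Ab B D

viio43/V is a secondary leading-tone chord. The target V is C in F minor; the applied chord is rooted a semitone below, on B.
Building a fully diminished seventh chord on B gives B-D-F-Ab.
The figured bass 43 indicates second inversion, placing the fifth (F) in the bass: F-Ab-B-D.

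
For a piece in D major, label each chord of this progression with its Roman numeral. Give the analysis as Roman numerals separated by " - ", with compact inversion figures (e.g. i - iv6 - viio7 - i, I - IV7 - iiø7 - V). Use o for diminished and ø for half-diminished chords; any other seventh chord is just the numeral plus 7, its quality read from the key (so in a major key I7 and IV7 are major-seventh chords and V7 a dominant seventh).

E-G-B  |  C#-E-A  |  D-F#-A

ii - V6 - I

E-G-B: minor triad on E = scale degree 2 → ii.
C#-E-A has root A, degree 5 in D major, so V6.
D-F#-A has root D, degree 1 in D major, so I.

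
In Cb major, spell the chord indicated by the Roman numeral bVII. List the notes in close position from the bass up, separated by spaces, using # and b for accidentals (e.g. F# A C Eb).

Bbb Db Fb

Scale degree 7 in Cb major is Bb; lowering it a half step gives Bbb. bVII is a major triad on the lowered seventh degree (the subtonic), borrowed from the parallel minor.
So the chord is Bbb-Db-Fb.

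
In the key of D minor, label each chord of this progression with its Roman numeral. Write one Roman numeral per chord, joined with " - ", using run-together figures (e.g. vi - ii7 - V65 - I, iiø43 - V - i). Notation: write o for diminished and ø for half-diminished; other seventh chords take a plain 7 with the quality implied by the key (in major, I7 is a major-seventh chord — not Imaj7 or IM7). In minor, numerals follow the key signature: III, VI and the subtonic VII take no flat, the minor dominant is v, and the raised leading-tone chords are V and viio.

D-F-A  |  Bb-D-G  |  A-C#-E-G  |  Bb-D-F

i - iv6 - V7 - VI

D-F-A has root D, degree 1 in D minor, so i.
Bb-D-G: minor triad on G = scale degree 4 → iv6.
A-C#-E-G has root A, degree 5 in D minor, so V7.
Bb-D-F has root Bb, degree 6 in D minor, so VI.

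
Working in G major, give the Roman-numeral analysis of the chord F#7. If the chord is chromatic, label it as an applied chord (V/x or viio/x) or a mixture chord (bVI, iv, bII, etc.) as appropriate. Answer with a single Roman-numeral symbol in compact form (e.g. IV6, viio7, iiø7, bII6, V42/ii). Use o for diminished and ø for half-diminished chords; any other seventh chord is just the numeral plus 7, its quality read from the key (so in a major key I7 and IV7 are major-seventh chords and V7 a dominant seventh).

V7/iii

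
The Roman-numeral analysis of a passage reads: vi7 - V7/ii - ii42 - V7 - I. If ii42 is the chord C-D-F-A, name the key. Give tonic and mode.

The anchor chord is a minor seventh chord on D, labeled ii42.
Counting down one scale step from D places the tonic on C; a minor seventh chord on degree 2 is diatonic only in major.

C major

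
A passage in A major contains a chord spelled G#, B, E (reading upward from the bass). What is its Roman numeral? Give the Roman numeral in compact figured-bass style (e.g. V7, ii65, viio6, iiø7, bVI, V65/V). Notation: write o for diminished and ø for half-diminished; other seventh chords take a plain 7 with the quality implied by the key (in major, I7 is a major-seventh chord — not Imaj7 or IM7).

The pitches E-G#-B form a major triad rooted on E.
In A major, E is the dominant; the diatonic major triad there is V.
With G# in the bass the chord is in first inversion, so the figured bass is 6.

V6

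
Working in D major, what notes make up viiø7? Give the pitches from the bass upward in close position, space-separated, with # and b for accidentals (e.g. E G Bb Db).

The numeral's case and figure indicate a half-diminished seventh chord. In D major its root, the leading tone, is C#.
Stacking thirds from C# gives C#-E-G-B.

C# E G B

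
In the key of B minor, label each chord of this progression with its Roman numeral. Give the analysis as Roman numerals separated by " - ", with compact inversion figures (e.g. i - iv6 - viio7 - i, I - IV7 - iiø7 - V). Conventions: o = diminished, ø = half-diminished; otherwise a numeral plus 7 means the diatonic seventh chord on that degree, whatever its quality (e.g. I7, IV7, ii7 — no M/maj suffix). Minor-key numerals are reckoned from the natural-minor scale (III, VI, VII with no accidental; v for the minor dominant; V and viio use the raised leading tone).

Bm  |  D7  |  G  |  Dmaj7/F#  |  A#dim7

Bm: root B is the tonic; minor triad there is i.
D7: a dominant seventh chord on D, the applied dominant of VI → V7/VI.
G has root G, degree 6 in B minor, so VI.
Dmaj7/F#: root D is the mediant; major seventh chord there is III65.
A#dim7: fully diminished seventh chord on A# = scale degree 7 → viio7.

i - V7/VI - VI - III65 - viio7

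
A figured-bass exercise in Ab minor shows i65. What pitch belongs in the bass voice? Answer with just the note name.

Cb

i in Ab minor has root Ab; the chord is Ab-Cb-Eb-Gb.
The figure 65 means first inversion — the third is in the bass.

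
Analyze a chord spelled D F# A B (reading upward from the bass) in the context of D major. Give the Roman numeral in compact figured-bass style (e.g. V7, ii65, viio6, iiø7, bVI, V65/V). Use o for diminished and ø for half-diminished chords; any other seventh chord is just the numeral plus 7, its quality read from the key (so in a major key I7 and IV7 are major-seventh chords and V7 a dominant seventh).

vi65

Stacked in thirds the chord is B-D-F#-A: a minor seventh chord on B.
B is scale degree 6 in D major, and a minor seventh chord on that degree is written vi7.
With D in the bass the chord is in first inversion, so the figured bass is 65.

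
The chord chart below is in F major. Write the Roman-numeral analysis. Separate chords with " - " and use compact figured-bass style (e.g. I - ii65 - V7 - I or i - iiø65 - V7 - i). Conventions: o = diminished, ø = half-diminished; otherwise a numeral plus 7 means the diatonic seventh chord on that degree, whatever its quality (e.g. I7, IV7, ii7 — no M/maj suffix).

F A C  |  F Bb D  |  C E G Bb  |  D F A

I - IV64 - V7 - vi

F-A-C: major triad on F = scale degree 1 → I.
F-Bb-D has root Bb, degree 4 in F major, so IV64.
C-E-G-Bb: dominant seventh chord on C = scale degree 5 → V7.
D-F-A has root D, degree 6 in F major, so vi.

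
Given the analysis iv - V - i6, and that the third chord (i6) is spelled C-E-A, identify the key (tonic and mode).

i6 is given as C-E-A — a minor triad with root A.
If A is scale degree 1 and the mode makes that degree carry a minor triad, the tonic is A and the mode is minor.

A minor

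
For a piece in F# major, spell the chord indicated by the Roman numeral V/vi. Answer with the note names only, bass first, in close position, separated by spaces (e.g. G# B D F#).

A# C## E#

The slash means an applied dominant: we want the dominant of vi. In F# major, vi is D# minor, and its dominant is built on A#.
Building a major triad on A# gives A#-C##-E#.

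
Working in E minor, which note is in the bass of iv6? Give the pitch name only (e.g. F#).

C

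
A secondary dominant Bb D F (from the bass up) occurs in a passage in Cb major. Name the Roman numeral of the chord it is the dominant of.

iii

The chord is a major triad on Bb.
A dominant resolves down a perfect fifth: Bb → Eb. In Cb major, Eb is scale degree 3, i.e. iii.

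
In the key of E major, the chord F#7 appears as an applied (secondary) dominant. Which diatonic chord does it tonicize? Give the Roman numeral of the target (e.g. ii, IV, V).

V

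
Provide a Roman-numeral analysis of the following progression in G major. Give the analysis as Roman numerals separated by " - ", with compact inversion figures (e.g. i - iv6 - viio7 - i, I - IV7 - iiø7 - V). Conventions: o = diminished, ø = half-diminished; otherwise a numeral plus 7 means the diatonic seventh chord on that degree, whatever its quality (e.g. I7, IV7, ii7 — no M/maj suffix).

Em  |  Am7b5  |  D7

vi - iiø7 - V7

Em has root E, degree 6 in G major, so vi.
Am7b5: A with this quality isn't in the key; it's iiø7, borrowed from the parallel minor.
D7: root D is the dominant; dominant seventh chord there is V7.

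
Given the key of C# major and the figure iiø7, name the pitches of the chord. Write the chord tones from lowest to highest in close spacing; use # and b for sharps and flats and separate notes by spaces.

D# F# A C#

Scale degree 2 in C# major is D#; here the chord built on it is altered to a half-diminished seventh chord. iiø7 is the half-diminished supertonic seventh, borrowed from the parallel minor.
So the chord is D#-F#-A-C#, a half-diminished seventh chord.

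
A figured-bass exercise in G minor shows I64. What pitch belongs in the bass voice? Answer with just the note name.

D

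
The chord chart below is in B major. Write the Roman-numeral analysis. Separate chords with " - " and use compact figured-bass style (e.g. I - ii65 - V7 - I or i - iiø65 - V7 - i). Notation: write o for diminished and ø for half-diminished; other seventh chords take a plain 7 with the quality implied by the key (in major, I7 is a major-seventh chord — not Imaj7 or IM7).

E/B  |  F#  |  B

IV64 - V - I

E/B: major triad on E = scale degree 4 → IV64.
F#: root F# is the dominant; major triad there is V.
B: major triad on B = scale degree 1 → I.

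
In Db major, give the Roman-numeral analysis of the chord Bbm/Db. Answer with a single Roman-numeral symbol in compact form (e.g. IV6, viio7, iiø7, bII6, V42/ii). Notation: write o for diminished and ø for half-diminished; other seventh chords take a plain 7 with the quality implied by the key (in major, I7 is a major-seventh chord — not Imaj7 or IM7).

Stacked in thirds the chord is Bb-Db-F: a minor triad on Bb.
In Db major, Bb is the submediant; the diatonic minor triad there is vi.
With Db in the bass the chord is in first inversion, so the figured bass is 6.

vi6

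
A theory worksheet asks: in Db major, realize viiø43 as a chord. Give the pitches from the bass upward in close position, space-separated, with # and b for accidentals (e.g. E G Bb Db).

Gb Bb C Eb

The numeral's case and figure indicate a half-diminished seventh chord. In Db major its root, scale degree 7, is C.
That chord is spelled C-Eb-Gb-Bb.
The figured bass 43 indicates second inversion, placing the fifth (Gb) in the bass: Gb-Bb-C-Eb.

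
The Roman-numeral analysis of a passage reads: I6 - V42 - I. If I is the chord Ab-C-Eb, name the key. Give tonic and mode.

Ab major

I is given as Ab-C-Eb — a major triad with root Ab.
If Ab is scale degree 1 and the mode makes that degree carry a major triad, the tonic is Ab and the mode is major.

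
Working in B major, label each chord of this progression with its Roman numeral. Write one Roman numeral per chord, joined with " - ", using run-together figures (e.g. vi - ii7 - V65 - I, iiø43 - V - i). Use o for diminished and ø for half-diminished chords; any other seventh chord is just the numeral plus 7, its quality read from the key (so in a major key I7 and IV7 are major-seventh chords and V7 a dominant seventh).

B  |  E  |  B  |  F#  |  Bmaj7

I - IV - I - V - I7

B: root B is the tonic; major triad there is I.
E: major triad on E = scale degree 4 → IV.
B has root B, degree 1 in B major, so I.
F#: major triad on F# = scale degree 5 → V.
Bmaj7: major seventh chord on B = scale degree 1 → I7.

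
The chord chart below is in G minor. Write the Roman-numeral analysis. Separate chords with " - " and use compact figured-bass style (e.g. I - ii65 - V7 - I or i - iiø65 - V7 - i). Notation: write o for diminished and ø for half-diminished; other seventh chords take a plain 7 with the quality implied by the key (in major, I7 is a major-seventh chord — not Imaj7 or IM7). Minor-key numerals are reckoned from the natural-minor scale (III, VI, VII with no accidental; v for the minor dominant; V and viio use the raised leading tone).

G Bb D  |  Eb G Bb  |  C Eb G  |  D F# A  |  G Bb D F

G-Bb-D: root G is the tonic; minor triad there is i.
Eb-G-Bb: major triad on Eb = scale degree 6 → VI.
C-Eb-G: root C is the subdominant; minor triad there is iv.
D-F#-A has root D, degree 5 in G minor, so V.
G-Bb-D-F: root G is the tonic; minor seventh chord there is i7.

i - VI - iv - V - i7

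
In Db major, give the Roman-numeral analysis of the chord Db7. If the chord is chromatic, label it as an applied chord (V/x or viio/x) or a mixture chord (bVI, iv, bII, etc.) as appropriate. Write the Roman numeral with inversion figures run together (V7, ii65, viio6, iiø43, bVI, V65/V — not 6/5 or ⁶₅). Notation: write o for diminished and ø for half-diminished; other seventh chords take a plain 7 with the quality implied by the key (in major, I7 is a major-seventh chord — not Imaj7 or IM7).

Stacked in thirds the chord is Db-F-Ab-Cb: a dominant seventh chord on Db.
Db is not a diatonic chord root with this quality in Db major, but it lies a perfect fifth above Gb (IV), so the chord functions as an applied dominant of IV.

V7/IV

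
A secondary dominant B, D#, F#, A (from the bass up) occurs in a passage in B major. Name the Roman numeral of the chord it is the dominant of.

IV

The chord is a dominant seventh chord on B.
A dominant resolves down a perfect fifth: B → E. In B major, E is scale degree 4, i.e. IV.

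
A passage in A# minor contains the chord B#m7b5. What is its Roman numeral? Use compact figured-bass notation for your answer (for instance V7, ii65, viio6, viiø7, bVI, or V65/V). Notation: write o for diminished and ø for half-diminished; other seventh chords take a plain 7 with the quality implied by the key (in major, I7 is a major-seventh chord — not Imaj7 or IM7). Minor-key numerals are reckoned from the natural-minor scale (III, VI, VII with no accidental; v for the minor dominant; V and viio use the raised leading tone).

The pitches B#-D#-F#-A# form a half-diminished seventh chord rooted on B#.
B# is scale degree 2 in A# minor, and a half-diminished seventh chord on that degree is written iiø7.

iiø7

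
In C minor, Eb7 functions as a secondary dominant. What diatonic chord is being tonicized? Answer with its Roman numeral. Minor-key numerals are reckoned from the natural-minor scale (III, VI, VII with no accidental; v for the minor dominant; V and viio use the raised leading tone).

VI

The chord is a dominant seventh chord on Eb.
A dominant resolves down a perfect fifth: Eb → Ab. In C minor, Ab is scale degree 6, i.e. VI.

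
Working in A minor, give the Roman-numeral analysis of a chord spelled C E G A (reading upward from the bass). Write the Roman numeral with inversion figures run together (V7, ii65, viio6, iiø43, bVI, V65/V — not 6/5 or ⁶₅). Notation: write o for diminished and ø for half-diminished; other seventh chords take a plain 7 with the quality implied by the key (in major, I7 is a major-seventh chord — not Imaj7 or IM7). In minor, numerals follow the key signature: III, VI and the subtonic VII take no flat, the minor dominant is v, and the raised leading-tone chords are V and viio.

Stacked in thirds the chord is A-C-E-G: a minor seventh chord on A.
In A minor, A is the tonic; the diatonic minor seventh chord there is i7.
With C in the bass the chord is in first inversion, so the figured bass is 65.

i65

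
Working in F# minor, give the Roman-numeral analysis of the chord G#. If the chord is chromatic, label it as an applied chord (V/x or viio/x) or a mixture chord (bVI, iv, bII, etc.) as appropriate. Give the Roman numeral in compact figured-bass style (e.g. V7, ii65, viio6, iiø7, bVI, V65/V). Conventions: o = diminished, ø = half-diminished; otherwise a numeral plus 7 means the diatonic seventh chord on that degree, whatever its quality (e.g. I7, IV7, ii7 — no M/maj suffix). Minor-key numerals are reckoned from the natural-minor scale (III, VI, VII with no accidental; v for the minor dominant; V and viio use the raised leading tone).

The pitches G#-B#-D# form a major triad rooted on G#.
G# is not a diatonic chord root with this quality in F# minor, but it lies a perfect fifth above C# (V), so the chord functions as an applied dominant of V.

V/V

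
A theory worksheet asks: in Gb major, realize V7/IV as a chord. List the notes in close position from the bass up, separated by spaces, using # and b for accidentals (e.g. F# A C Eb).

V7/IV is a secondary dominant — the dominant seventh of IV. IV in Gb major is Cb, so the applied chord's root is Gb, a perfect fifth above.
Building a dominant seventh chord on Gb gives Gb-Bb-Db-Fb.

Gb Bb Db Fb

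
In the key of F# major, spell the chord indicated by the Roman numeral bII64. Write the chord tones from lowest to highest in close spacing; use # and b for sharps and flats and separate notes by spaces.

Scale degree 2 in F# major is G#; lowering it a half step gives G. bII64 is the Neapolitan chord — a major triad on the lowered second degree.
So the chord is G-B-D.
With the 64 figure the chord is in second inversion; from the bass D upward in close position it reads D-G-B.

D G B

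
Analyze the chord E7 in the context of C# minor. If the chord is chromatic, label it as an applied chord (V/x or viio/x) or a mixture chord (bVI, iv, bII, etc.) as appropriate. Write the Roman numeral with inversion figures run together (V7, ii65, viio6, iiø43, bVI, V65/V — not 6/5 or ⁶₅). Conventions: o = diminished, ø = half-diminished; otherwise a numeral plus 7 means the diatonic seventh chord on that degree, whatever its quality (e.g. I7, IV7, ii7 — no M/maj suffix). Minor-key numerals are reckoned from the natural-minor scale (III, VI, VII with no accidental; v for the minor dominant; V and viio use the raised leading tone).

V7/VI

Stacked in thirds the chord is E-G#-B-D: a dominant seventh chord on E.
E is not a diatonic chord root with this quality in C# minor, but it lies a perfect fifth above A (VI), so the chord functions as an applied dominant of VI.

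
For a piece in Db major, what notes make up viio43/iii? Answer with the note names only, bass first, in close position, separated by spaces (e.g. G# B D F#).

Bb Db E G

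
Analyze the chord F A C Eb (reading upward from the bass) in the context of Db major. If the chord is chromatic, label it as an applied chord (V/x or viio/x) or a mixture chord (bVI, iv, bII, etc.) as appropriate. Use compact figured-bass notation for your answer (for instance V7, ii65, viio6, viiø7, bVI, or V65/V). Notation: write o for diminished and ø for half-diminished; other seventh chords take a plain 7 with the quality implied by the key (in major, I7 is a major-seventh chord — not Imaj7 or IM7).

V7/vi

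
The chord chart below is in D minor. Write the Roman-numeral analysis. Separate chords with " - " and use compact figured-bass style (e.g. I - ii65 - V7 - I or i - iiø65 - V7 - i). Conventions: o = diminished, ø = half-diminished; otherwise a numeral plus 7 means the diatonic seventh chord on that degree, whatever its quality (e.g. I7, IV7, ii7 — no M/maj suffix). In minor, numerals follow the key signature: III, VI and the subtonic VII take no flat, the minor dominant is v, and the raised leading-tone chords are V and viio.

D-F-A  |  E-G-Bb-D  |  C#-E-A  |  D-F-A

i - iiø7 - V6 - i

D-F-A: minor triad on D = scale degree 1 → i.
E-G-Bb-D has root E, degree 2 in D minor, so iiø7.
C#-E-A: root A is the dominant; major triad there is V6.
D-F-A has root D, degree 1 in D minor, so i.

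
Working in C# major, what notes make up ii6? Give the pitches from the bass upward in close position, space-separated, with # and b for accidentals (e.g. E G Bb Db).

F# A# D#

In C# major, scale degree 2 is D#, and the diatonic chord built there is a minor triad.
Stacking thirds from D# gives D#-F#-A#.
With the 6 figure the chord is in first inversion; from the bass F# upward in close position it reads F#-A#-D#.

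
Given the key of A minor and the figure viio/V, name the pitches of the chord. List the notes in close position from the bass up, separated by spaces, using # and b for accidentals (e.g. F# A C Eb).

The slash marks an applied leading-tone chord: viio of V. In A minor, V is E, so the leading tone to it is D#, a half step below.
Building a diminished triad on D# gives D#-F#-A.

D# F# A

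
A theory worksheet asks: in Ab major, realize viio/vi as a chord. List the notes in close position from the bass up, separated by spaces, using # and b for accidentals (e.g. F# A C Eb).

viio/vi is a secondary leading-tone chord. The target vi is F in Ab major; the applied chord is rooted a semitone below, on E.
Building a diminished triad on E gives E-G-Bb.

E G Bb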